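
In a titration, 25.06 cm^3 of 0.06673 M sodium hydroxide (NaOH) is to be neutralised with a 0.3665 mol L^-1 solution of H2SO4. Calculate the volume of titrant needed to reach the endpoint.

2.28 mL

n(NaOH) = 0.06673 mol/L x 0.02506 L = 0.001672 mol.
The neutralisation is 2 NaOH : 1 H2SO4, so n(H2SO4) = 0.001672 x 1/2 = 0.0008361 mol.
V(H2SO4) = 0.0008361 / 0.3665 = 0.002281 L = 2.28 mL.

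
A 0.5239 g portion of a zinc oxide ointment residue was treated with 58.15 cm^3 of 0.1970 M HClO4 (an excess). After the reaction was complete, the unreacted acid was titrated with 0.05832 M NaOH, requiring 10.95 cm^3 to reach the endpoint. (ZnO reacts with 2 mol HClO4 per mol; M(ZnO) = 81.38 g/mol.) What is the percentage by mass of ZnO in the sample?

Total n(HClO4) added = 0.1970 x 0.05815 = 0.01146 mol.
n(NaOH) used = 0.05832 x 0.01095 = 0.0006386 mol, which equals the excess n(HClO4).
So n(HClO4) consumed by the sample = 0.01146 - 0.0006386 = 0.01082 mol.
n(ZnO) = 0.01082 / 2 = 0.005408 mol.
mass ZnO = 0.005408 x 81.38 = 0.4401 g, so %ZnO = 0.4401/0.5239 x 100 = 84.0%.

84.0%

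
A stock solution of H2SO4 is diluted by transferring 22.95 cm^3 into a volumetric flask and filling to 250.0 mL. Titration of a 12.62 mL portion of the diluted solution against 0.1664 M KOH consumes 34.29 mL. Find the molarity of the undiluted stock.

2.46 M

n(KOH) = 0.1664 x 0.03429 = 0.005706 mol.
n(H2SO4) in the aliquot = 0.005706 x 1/2 = 0.002853 mol.
[diluted H2SO4] = 0.002853 / 0.01262 = 0.2261 M.
Dilution factor = 250.0/22.95 = 10.89, so [stock] = 0.2261 x 10.89 = 2.46 M.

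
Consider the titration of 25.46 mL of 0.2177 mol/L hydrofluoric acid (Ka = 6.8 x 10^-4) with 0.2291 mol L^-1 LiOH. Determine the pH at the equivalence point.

8.11

n(HF) = 0.2177 x 0.02546 = 0.005543 mol; V(LiOH) at equivalence = 0.005543/0.2291 = 0.02419 L.
At equivalence all the acid is converted to F-; total volume = 0.02546 + 0.02419 = 0.04965 L, so [F-] = 0.005543/0.04965 = 0.1116 M.
Kb = Kw/Ka = 1.0e-14 / 6.8 x 10^-4 = 1.47e-11.
[OH^-] = sqrt(Kb x [F-]) = sqrt(1.47e-11 x 0.1116) = 1.28e-6 M.
pOH = 5.89, so pH = 14.00 - 5.89 = 8.11.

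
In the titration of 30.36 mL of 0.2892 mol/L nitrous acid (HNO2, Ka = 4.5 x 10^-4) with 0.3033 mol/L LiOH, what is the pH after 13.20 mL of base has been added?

3.27

Initial n(HNO2) = 0.2892 x 0.03036 = 0.008780 mol.
n(LiOH) added = 0.3033 x 0.01320 = 0.004004 mol, converting that many moles of HNO2 to NO2-.
Remaining n(HNO2) = 0.004777 mol; n(NO2-) = 0.004004 mol.
By Henderson-Hasselbalch, pH = pKa + log([A^-]/[HA]) = 3.35 + log(0.004004/0.004777) = 3.35 + (-0.08) = 3.27.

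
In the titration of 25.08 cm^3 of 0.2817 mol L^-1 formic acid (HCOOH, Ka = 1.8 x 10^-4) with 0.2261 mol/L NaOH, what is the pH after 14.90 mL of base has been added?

3.70

Initial n(HCOOH) = 0.2817 x 0.02508 = 0.007065 mol.
n(NaOH) added = 0.2261 x 0.01490 = 0.003369 mol, converting that many moles of HCOOH to HCOO-.
Remaining n(HCOOH) = 0.003696 mol; n(HCOO-) = 0.003369 mol.
By Henderson-Hasselbalch, pH = pKa + log([A^-]/[HA]) = 3.74 + log(0.003369/0.003696) = 3.74 + (-0.04) = 3.70.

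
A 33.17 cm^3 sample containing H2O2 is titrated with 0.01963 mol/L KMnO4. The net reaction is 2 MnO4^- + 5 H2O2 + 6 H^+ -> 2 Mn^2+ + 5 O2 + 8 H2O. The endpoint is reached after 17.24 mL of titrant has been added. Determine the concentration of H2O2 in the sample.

0.0255 M

n(KMnO4) = 0.01963 x 0.01724 = 0.0003384 mol.
From the balanced equation, 2 mol KMnO4 reacts with 5 mol H2O2, so n(H2O2) = 0.0003384 x 5/2 = 0.0008461 mol.
[H2O2] = 0.0008461 / 0.03317 L = 0.0255 M.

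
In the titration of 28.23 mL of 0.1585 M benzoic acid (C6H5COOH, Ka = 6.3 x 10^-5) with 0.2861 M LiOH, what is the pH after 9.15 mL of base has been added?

4.35

Initial n(C6H5COOH) = 0.1585 x 0.02823 = 0.004474 mol.
n(LiOH) added = 0.2861 x 0.009150 = 0.002618 mol, converting that many moles of C6H5COOH to C6H5COO-.
Remaining n(C6H5COOH) = 0.001857 mol; n(C6H5COO-) = 0.002618 mol.
By Henderson-Hasselbalch, pH = pKa + log([A^-]/[HA]) = 4.20 + log(0.002618/0.001857) = 4.20 + (+0.15) = 4.35.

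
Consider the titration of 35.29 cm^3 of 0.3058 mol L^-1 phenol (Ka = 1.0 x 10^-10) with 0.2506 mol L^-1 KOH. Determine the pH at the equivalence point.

11.57

n(C6H5OH) = 0.3058 x 0.03529 = 0.01079 mol; V(KOH) at equivalence = 0.01079/0.2506 = 0.04306 L.
At equivalence all the acid is converted to C6H5O-; total volume = 0.03529 + 0.04306 = 0.07835 L, so [C6H5O-] = 0.01079/0.07835 = 0.1377 M.
Kb = Kw/Ka = 1.0e-14 / 1.0 x 10^-10 = 0.000100.
[OH^-] = sqrt(Kb x [C6H5O-]) = sqrt(0.000100 x 0.1377) = 0.00371 M.
pOH = 2.43, so pH = 14.00 - 2.43 = 11.57.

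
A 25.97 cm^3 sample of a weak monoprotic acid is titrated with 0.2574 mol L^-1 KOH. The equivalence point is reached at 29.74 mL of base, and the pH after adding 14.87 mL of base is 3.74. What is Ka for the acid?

1.8 x 10^-4

14.87 mL is half of the equivalence volume, so this is the half-equivalence point where [HA] = [A^-].
At half-equivalence pH = pKa, so pKa = 3.74.
Ka = 10^(-3.74) = 1.8 x 10^-4.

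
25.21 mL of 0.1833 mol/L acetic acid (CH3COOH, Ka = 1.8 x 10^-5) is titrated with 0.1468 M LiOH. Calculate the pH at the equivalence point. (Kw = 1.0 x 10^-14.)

8.83

n(CH3COOH) = 0.1833 x 0.02521 = 0.004621 mol; V(LiOH) at equivalence = 0.004621/0.1468 = 0.03148 L.
At equivalence all the acid is converted to CH3COO-; total volume = 0.02521 + 0.03148 = 0.05669 L, so [CH3COO-] = 0.004621/0.05669 = 0.08152 M.
Kb = Kw/Ka = 1.0e-14 / 1.8 x 10^-5 = 5.56e-10.
[OH^-] = sqrt(Kb x [CH3COO-]) = sqrt(5.56e-10 x 0.08152) = 6.73e-6 M.
pOH = 5.17, so pH = 14.00 - 5.17 = 8.83.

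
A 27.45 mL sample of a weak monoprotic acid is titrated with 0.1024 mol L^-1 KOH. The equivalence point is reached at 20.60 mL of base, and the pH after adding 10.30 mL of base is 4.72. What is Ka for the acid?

10.30 mL is half of the equivalence volume, so this is the half-equivalence point where [HA] = [A^-].
At half-equivalence pH = pKa, so pKa = 4.72.
Ka = 10^(-4.72) = 1.9 x 10^-5.

1.9 x 10^-5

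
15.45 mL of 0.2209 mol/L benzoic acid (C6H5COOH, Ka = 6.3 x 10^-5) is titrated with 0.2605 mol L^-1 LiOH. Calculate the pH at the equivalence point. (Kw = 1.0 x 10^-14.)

n(C6H5COOH) = 0.2209 x 0.01545 = 0.003413 mol; V(LiOH) at equivalence = 0.003413/0.2605 = 0.01310 L.
At equivalence all the acid is converted to C6H5COO-; total volume = 0.01545 + 0.01310 = 0.02855 L, so [C6H5COO-] = 0.003413/0.02855 = 0.1195 M.
Kb = Kw/Ka = 1.0e-14 / 6.3 x 10^-5 = 1.59e-10.
[OH^-] = sqrt(Kb x [C6H5COO-]) = sqrt(1.59e-10 x 0.1195) = 4.36e-6 M.
pOH = 5.36, so pH = 14.00 - 5.36 = 8.64.

8.64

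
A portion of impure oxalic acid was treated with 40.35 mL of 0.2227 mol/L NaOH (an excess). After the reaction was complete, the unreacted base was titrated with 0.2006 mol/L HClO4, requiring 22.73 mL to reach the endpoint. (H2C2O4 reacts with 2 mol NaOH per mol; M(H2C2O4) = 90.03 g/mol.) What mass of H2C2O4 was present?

0.199 g

Total n(NaOH) added = 0.2227 x 0.04035 = 0.008986 mol.
n(HClO4) used = 0.2006 x 0.02273 = 0.004560 mol, which equals the excess n(NaOH).
So n(NaOH) consumed by the sample = 0.008986 - 0.004560 = 0.004426 mol.
n(H2C2O4) = 0.004426 / 2 = 0.002213 mol.
mass = 0.002213 mol x 90.03 g/mol = 0.199 g.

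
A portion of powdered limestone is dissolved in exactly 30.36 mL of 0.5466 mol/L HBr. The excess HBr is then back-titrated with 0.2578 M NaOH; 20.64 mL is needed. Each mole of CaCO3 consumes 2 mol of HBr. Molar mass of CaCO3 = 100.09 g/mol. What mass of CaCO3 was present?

Total n(HBr) added = 0.5466 x 0.03036 = 0.01659 mol.
n(NaOH) used = 0.2578 x 0.02064 = 0.005321 mol, which equals the excess n(HBr).
So n(HBr) consumed by the sample = 0.01659 - 0.005321 = 0.01127 mol.
n(CaCO3) = 0.01127 / 2 = 0.005637 mol.
mass = 0.005637 mol x 100.09 g/mol = 0.564 g.

0.564 g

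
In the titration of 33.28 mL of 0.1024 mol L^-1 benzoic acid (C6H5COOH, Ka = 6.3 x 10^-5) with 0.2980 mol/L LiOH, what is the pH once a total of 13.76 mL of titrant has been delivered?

12.17

n(acid) = 0.1024 x 0.03328 = 0.003408 mol; n(LiOH) added = 0.2980 x 0.01376 = 0.004100 mol.
Base is in excess by 0.004100 - 0.003408 = 0.0006926 mol in a total volume of 0.04704 L.
[OH^-] = 0.0006926/0.04704 = 0.01472 M, so pOH = 1.83 and pH = 14.00 - 1.83 = 12.17.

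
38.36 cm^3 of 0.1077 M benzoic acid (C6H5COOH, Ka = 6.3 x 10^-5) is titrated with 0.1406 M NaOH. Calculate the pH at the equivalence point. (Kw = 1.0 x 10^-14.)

8.49

n(C6H5COOH) = 0.1077 x 0.03836 = 0.004131 mol; V(NaOH) at equivalence = 0.004131/0.1406 = 0.02938 L.
At equivalence all the acid is converted to C6H5COO-; total volume = 0.03836 + 0.02938 = 0.06774 L, so [C6H5COO-] = 0.004131/0.06774 = 0.06099 M.
Kb = Kw/Ka = 1.0e-14 / 6.3 x 10^-5 = 1.59e-10.
[OH^-] = sqrt(Kb x [C6H5COO-]) = sqrt(1.59e-10 x 0.06099) = 3.11e-6 M.
pOH = 5.51, so pH = 14.00 - 5.51 = 8.49.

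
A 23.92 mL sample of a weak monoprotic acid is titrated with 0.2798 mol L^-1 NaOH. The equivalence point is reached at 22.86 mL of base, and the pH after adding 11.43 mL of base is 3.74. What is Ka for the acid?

11.43 mL is half of the equivalence volume, so this is the half-equivalence point where [HA] = [A^-].
At half-equivalence pH = pKa, so pKa = 3.74.
Ka = 10^(-3.74) = 1.8 x 10^-4.

1.8 x 10^-4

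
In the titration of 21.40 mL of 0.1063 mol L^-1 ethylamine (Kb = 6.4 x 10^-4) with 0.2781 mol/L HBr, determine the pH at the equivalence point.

n(C2H5NH2) = 0.1063 x 0.02140 = 0.002275 mol; V(HBr) at equivalence = 0.002275/0.2781 = 0.008180 L.
At equivalence the base is fully converted to C2H5NH3+; total volume = 0.02958 L, so [C2H5NH3+] = 0.002275/0.02958 = 0.07690 M.
Ka(C2H5NH3+) = Kw/Kb = 1.0e-14 / 6.4 x 10^-4 = 1.56e-11.
[H^+] = sqrt(Ka x [C2H5NH3+]) = sqrt(1.56e-11 x 0.07690) = 1.10e-6 M.
pH = -log(1.10e-6) = 5.96.

5.96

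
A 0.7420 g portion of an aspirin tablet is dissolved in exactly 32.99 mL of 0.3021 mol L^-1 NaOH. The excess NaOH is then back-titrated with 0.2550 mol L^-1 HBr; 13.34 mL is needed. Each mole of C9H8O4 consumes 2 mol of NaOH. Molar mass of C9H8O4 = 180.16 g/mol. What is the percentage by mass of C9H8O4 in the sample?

Total n(NaOH) added = 0.3021 x 0.03299 = 0.009966 mol.
n(HBr) used = 0.2550 x 0.01334 = 0.003402 mol, which equals the excess n(NaOH).
So n(NaOH) consumed by the sample = 0.009966 - 0.003402 = 0.006565 mol.
n(C9H8O4) = 0.006565 / 2 = 0.003282 mol.
mass C9H8O4 = 0.003282 x 180.16 = 0.5913 g, so %C9H8O4 = 0.5913/0.7420 x 100 = 79.7%.

79.7%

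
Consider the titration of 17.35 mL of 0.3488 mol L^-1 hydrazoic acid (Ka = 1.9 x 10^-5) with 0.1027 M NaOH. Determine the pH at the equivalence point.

8.81

n(HN3) = 0.3488 x 0.01735 = 0.006052 mol; V(NaOH) at equivalence = 0.006052/0.1027 = 0.05893 L.
At equivalence all the acid is converted to N3-; total volume = 0.01735 + 0.05893 = 0.07628 L, so [N3-] = 0.006052/0.07628 = 0.07934 M.
Kb = Kw/Ka = 1.0e-14 / 1.9 x 10^-5 = 5.26e-10.
[OH^-] = sqrt(Kb x [N3-]) = sqrt(5.26e-10 x 0.07934) = 6.46e-6 M.
pOH = 5.19, so pH = 14.00 - 5.19 = 8.81.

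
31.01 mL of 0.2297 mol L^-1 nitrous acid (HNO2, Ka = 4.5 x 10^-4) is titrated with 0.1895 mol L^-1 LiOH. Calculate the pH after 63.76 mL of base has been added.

12.72

n(acid) = 0.2297 x 0.03101 = 0.007123 mol; n(LiOH) added = 0.1895 x 0.06376 = 0.01208 mol.
Base is in excess by 0.01208 - 0.007123 = 0.004960 mol in a total volume of 0.09477 L.
[OH^-] = 0.004960/0.09477 = 0.05233 M, so pOH = 1.28 and pH = 14.00 - 1.28 = 12.72.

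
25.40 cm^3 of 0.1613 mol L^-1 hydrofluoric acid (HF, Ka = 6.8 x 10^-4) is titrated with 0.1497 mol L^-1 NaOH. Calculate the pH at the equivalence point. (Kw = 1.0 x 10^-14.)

8.03

n(HF) = 0.1613 x 0.02540 = 0.004097 mol; V(NaOH) at equivalence = 0.004097/0.1497 = 0.02737 L.
At equivalence all the acid is converted to F-; total volume = 0.02540 + 0.02737 = 0.05277 L, so [F-] = 0.004097/0.05277 = 0.07764 M.
Kb = Kw/Ka = 1.0e-14 / 6.8 x 10^-4 = 1.47e-11.
[OH^-] = sqrt(Kb x [F-]) = sqrt(1.47e-11 x 0.07764) = 1.07e-6 M.
pOH = 5.97, so pH = 14.00 - 5.97 = 8.03.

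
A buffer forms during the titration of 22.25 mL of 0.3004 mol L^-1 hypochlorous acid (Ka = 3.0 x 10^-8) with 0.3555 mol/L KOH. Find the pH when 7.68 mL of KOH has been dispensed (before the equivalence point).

Initial n(HClO) = 0.3004 x 0.02225 = 0.006684 mol.
n(KOH) added = 0.3555 x 0.007680 = 0.002730 mol, converting that many moles of HClO to ClO-.
Remaining n(HClO) = 0.003954 mol; n(ClO-) = 0.002730 mol.
By Henderson-Hasselbalch, pH = pKa + log([A^-]/[HA]) = 7.52 + log(0.002730/0.003954) = 7.52 + (-0.16) = 7.36.

7.36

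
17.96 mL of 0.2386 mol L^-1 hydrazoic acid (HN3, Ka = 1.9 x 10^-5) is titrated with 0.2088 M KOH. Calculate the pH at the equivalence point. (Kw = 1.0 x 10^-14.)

8.88

n(HN3) = 0.2386 x 0.01796 = 0.004285 mol; V(KOH) at equivalence = 0.004285/0.2088 = 0.02052 L.
At equivalence all the acid is converted to N3-; total volume = 0.01796 + 0.02052 = 0.03848 L, so [N3-] = 0.004285/0.03848 = 0.1114 M.
Kb = Kw/Ka = 1.0e-14 / 1.9 x 10^-5 = 5.26e-10.
[OH^-] = sqrt(Kb x [N3-]) = sqrt(5.26e-10 x 0.1114) = 7.66e-6 M.
pOH = 5.12, so pH = 14.00 - 5.12 = 8.88.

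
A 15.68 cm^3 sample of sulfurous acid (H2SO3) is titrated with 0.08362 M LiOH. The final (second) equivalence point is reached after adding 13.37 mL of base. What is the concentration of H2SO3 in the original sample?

n(LiOH) = 0.08362 x 0.01337 = 0.001118 mol.
At the final (second) equivalence point, 2 mol OH^- react per mol H2SO3, so n(H2SO3) = 0.001118 / 2 = 0.0005590 mol.
[H2SO3] = 0.0005590 / 0.01568 L = 0.0357 M.

0.0357 M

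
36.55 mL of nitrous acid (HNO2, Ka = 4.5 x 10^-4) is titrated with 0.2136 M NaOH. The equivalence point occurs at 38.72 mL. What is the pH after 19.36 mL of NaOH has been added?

19.36 mL is exactly half the equivalence volume (38.72/2), i.e. the half-equivalence point.
There, n(HA) = n(A^-), so pH = pKa = -log(4.5 x 10^-4) = 3.35.

3.35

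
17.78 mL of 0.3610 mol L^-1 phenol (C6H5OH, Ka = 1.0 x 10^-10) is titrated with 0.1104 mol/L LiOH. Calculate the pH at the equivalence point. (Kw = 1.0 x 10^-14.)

n(C6H5OH) = 0.3610 x 0.01778 = 0.006419 mol; V(LiOH) at equivalence = 0.006419/0.1104 = 0.05814 L.
At equivalence all the acid is converted to C6H5O-; total volume = 0.01778 + 0.05814 = 0.07592 L, so [C6H5O-] = 0.006419/0.07592 = 0.08454 M.
Kb = Kw/Ka = 1.0e-14 / 1.0 x 10^-10 = 0.000100.
[OH^-] = sqrt(Kb x [C6H5O-]) = sqrt(0.000100 x 0.08454) = 0.00291 M.
pOH = 2.54, so pH = 14.00 - 2.54 = 11.46.

11.46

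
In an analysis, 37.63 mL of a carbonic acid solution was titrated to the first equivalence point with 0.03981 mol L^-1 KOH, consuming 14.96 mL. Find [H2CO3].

n(KOH) = 0.03981 x 0.01496 = 0.0005956 mol.
At the first equivalence point, 1 mol OH^- react per mol H2CO3, so n(H2CO3) = 0.0005956 / 1 = 0.0005956 mol.
[H2CO3] = 0.0005956 / 0.03763 L = 0.0158 M.

0.0158 M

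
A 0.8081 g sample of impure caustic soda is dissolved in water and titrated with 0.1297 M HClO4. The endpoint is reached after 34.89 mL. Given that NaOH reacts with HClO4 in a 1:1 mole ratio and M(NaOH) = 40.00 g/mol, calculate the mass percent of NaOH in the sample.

n(HClO4) = 0.1297 x 0.03489 = 0.004525 mol.
n(NaOH) = 0.004525 / 1 = 0.004525 mol.
mass of NaOH = 0.004525 x 40.00 = 0.1810 g.
% purity = 0.1810 / 0.8081 x 100 = 22.4%.

22.4%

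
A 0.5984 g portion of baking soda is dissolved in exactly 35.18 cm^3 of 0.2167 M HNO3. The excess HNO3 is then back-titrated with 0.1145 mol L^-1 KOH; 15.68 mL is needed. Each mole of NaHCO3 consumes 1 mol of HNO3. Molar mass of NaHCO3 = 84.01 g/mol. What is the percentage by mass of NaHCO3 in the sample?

Total n(HNO3) added = 0.2167 x 0.03518 = 0.007624 mol.
n(KOH) used = 0.1145 x 0.01568 = 0.001795 mol, which equals the excess n(HNO3).
So n(HNO3) consumed by the sample = 0.007624 - 0.001795 = 0.005828 mol.
n(NaHCO3) = 0.005828 / 1 = 0.005828 mol.
mass NaHCO3 = 0.005828 x 84.01 = 0.4896 g, so %NaHCO3 = 0.4896/0.5984 x 100 = 81.8%.

81.8%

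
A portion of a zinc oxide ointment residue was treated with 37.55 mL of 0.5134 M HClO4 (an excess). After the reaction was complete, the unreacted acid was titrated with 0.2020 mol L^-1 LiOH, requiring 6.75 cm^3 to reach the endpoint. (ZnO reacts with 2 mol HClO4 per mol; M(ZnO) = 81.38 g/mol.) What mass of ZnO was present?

Total n(HClO4) added = 0.5134 x 0.03755 = 0.01928 mol.
n(LiOH) used = 0.2020 x 0.006750 = 0.001364 mol, which equals the excess n(HClO4).
So n(HClO4) consumed by the sample = 0.01928 - 0.001364 = 0.01791 mol.
n(ZnO) = 0.01791 / 2 = 0.008957 mol.
mass = 0.008957 mol x 81.38 g/mol = 0.729 g.

0.729 g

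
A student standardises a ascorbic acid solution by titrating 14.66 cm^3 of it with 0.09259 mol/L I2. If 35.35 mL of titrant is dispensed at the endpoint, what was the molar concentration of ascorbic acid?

n(I2) = 0.09259 x 0.03535 = 0.003273 mol.
From the balanced equation, 1 mol I2 reacts with 1 mol ascorbic acid, so n(ascorbic acid) = 0.003273 x 1/1 = 0.003273 mol.
[ascorbic acid] = 0.003273 / 0.01466 L = 0.223 M.

0.223 M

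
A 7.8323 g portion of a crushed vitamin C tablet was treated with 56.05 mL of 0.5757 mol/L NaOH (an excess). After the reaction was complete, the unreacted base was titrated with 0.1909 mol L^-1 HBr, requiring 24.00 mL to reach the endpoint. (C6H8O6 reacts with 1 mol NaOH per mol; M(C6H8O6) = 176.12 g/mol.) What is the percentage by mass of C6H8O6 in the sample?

62.3%

Total n(NaOH) added = 0.5757 x 0.05605 = 0.03227 mol.
n(HBr) used = 0.1909 x 0.02400 = 0.004582 mol, which equals the excess n(NaOH).
So n(NaOH) consumed by the sample = 0.03227 - 0.004582 = 0.02769 mol.
n(C6H8O6) = 0.02769 / 1 = 0.02769 mol.
mass C6H8O6 = 0.02769 x 176.12 = 4.876 g, so %C6H8O6 = 4.876/7.8323 x 100 = 62.3%.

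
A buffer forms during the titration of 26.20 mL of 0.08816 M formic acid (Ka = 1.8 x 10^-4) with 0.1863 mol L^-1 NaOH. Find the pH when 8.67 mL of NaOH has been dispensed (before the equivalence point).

4.11

Initial n(HCOOH) = 0.08816 x 0.02620 = 0.002310 mol.
n(NaOH) added = 0.1863 x 0.008670 = 0.001615 mol, converting that many moles of HCOOH to HCOO-.
Remaining n(HCOOH) = 0.0006946 mol; n(HCOO-) = 0.001615 mol.
By Henderson-Hasselbalch, pH = pKa + log([A^-]/[HA]) = 3.74 + log(0.001615/0.0006946) = 3.74 + (+0.37) = 4.11.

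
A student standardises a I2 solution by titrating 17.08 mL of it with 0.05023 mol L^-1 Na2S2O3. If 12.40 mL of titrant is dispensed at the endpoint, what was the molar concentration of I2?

0.0182 M

n(Na2S2O3) = 0.05023 x 0.01240 = 0.0006229 mol.
From the balanced equation, 2 mol Na2S2O3 reacts with 1 mol I2, so n(I2) = 0.0006229 x 1/2 = 0.0003114 mol.
[I2] = 0.0003114 / 0.01708 L = 0.0182 M.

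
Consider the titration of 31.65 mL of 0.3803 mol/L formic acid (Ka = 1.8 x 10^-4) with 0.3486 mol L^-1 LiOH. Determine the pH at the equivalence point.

n(HCOOH) = 0.3803 x 0.03165 = 0.01204 mol; V(LiOH) at equivalence = 0.01204/0.3486 = 0.03453 L.
At equivalence all the acid is converted to HCOO-; total volume = 0.03165 + 0.03453 = 0.06618 L, so [HCOO-] = 0.01204/0.06618 = 0.1819 M.
Kb = Kw/Ka = 1.0e-14 / 1.8 x 10^-4 = 5.56e-11.
[OH^-] = sqrt(Kb x [HCOO-]) = sqrt(5.56e-11 x 0.1819) = 3.18e-6 M.
pOH = 5.50, so pH = 14.00 - 5.50 = 8.50.

8.50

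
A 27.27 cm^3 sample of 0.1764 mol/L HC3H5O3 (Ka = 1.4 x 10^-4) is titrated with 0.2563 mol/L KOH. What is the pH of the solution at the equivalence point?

n(HC3H5O3) = 0.1764 x 0.02727 = 0.004810 mol; V(KOH) at equivalence = 0.004810/0.2563 = 0.01877 L.
At equivalence all the acid is converted to C3H5O3-; total volume = 0.02727 + 0.01877 = 0.04604 L, so [C3H5O3-] = 0.004810/0.04604 = 0.1045 M.
Kb = Kw/Ka = 1.0e-14 / 1.4 x 10^-4 = 7.14e-11.
[OH^-] = sqrt(Kb x [C3H5O3-]) = sqrt(7.14e-11 x 0.1045) = 2.73e-6 M.
pOH = 5.56, so pH = 14.00 - 5.56 = 8.44.

8.44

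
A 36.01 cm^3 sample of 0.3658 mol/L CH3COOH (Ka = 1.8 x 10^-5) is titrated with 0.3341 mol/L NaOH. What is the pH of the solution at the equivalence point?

n(CH3COOH) = 0.3658 x 0.03601 = 0.01317 mol; V(NaOH) at equivalence = 0.01317/0.3341 = 0.03943 L.
At equivalence all the acid is converted to CH3COO-; total volume = 0.03601 + 0.03943 = 0.07544 L, so [CH3COO-] = 0.01317/0.07544 = 0.1746 M.
Kb = Kw/Ka = 1.0e-14 / 1.8 x 10^-5 = 5.56e-10.
[OH^-] = sqrt(Kb x [CH3COO-]) = sqrt(5.56e-10 x 0.1746) = 9.85e-6 M.
pOH = 5.01, so pH = 14.00 - 5.01 = 8.99.

8.99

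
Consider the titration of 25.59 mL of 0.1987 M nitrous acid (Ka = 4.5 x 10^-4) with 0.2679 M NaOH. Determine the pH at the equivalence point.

n(HNO2) = 0.1987 x 0.02559 = 0.005085 mol; V(NaOH) at equivalence = 0.005085/0.2679 = 0.01898 L.
At equivalence all the acid is converted to NO2-; total volume = 0.02559 + 0.01898 = 0.04457 L, so [NO2-] = 0.005085/0.04457 = 0.1141 M.
Kb = Kw/Ka = 1.0e-14 / 4.5 x 10^-4 = 2.22e-11.
[OH^-] = sqrt(Kb x [NO2-]) = sqrt(2.22e-11 x 0.1141) = 1.59e-6 M.
pOH = 5.80, so pH = 14.00 - 5.80 = 8.20.

8.20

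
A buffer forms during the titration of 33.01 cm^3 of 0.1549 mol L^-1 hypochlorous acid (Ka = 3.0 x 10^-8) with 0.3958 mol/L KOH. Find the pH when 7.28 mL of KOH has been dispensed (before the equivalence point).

7.63

Initial n(HClO) = 0.1549 x 0.03301 = 0.005113 mol.
n(KOH) added = 0.3958 x 0.007280 = 0.002881 mol, converting that many moles of HClO to ClO-.
Remaining n(HClO) = 0.002232 mol; n(ClO-) = 0.002881 mol.
By Henderson-Hasselbalch, pH = pKa + log([A^-]/[HA]) = 7.52 + log(0.002881/0.002232) = 7.52 + (+0.11) = 7.63.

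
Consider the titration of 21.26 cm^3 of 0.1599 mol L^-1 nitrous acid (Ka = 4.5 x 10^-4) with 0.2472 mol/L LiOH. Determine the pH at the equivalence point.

8.17

n(HNO2) = 0.1599 x 0.02126 = 0.003399 mol; V(LiOH) at equivalence = 0.003399/0.2472 = 0.01375 L.
At equivalence all the acid is converted to NO2-; total volume = 0.02126 + 0.01375 = 0.03501 L, so [NO2-] = 0.003399/0.03501 = 0.09709 M.
Kb = Kw/Ka = 1.0e-14 / 4.5 x 10^-4 = 2.22e-11.
[OH^-] = sqrt(Kb x [NO2-]) = sqrt(2.22e-11 x 0.09709) = 1.47e-6 M.
pOH = 5.83, so pH = 14.00 - 5.83 = 8.17.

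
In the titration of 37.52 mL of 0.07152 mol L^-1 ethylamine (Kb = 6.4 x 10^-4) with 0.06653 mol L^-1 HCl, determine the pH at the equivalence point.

n(C2H5NH2) = 0.07152 x 0.03752 = 0.002683 mol; V(HCl) at equivalence = 0.002683/0.06653 = 0.04033 L.
At equivalence the base is fully converted to C2H5NH3+; total volume = 0.07785 L, so [C2H5NH3+] = 0.002683/0.07785 = 0.03447 M.
Ka(C2H5NH3+) = Kw/Kb = 1.0e-14 / 6.4 x 10^-4 = 1.56e-11.
[H^+] = sqrt(Ka x [C2H5NH3+]) = sqrt(1.56e-11 x 0.03447) = 7.34e-7 M.
pH = -log(7.34e-7) = 6.13.

6.13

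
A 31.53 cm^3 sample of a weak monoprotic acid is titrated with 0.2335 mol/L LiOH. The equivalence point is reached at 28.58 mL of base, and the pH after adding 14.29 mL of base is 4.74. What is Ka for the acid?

14.29 mL is half of the equivalence volume, so this is the half-equivalence point where [HA] = [A^-].
At half-equivalence pH = pKa, so pKa = 4.74.
Ka = 10^(-4.74) = 1.8 x 10^-5.

1.8 x 10^-5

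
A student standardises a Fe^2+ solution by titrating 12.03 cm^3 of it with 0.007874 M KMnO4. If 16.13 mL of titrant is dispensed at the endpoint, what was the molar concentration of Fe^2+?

n(KMnO4) = 0.007874 x 0.01613 = 0.0001270 mol.
From the balanced equation, 1 mol KMnO4 reacts with 5 mol Fe^2+, so n(Fe^2+) = 0.0001270 x 5/1 = 0.0006350 mol.
[Fe^2+] = 0.0006350 / 0.01203 L = 0.0528 M.

0.0528 M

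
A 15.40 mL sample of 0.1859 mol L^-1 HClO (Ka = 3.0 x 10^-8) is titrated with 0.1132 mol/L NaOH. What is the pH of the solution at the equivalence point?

10.19

n(HClO) = 0.1859 x 0.01540 = 0.002863 mol; V(NaOH) at equivalence = 0.002863/0.1132 = 0.02529 L.
At equivalence all the acid is converted to ClO-; total volume = 0.01540 + 0.02529 = 0.04069 L, so [ClO-] = 0.002863/0.04069 = 0.07036 M.
Kb = Kw/Ka = 1.0e-14 / 3.0 x 10^-8 = 3.33e-7.
[OH^-] = sqrt(Kb x [ClO-]) = sqrt(3.33e-7 x 0.07036) = 0.000153 M.
pOH = 3.81, so pH = 14.00 - 3.81 = 10.19.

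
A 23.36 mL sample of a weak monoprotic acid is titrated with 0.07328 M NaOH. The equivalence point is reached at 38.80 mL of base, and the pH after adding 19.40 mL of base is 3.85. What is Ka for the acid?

19.40 mL is half of the equivalence volume, so this is the half-equivalence point where [HA] = [A^-].
At half-equivalence pH = pKa, so pKa = 3.85.
Ka = 10^(-3.85) = 1.4 x 10^-4.

1.4 x 10^-4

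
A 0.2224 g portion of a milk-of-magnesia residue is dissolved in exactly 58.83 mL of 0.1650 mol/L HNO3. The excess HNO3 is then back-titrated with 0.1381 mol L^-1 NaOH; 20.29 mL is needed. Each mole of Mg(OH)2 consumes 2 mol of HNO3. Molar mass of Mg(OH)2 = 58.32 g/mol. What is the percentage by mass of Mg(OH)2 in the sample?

90.5%

Total n(HNO3) added = 0.1650 x 0.05883 = 0.009707 mol.
n(NaOH) used = 0.1381 x 0.02029 = 0.002802 mol, which equals the excess n(HNO3).
So n(HNO3) consumed by the sample = 0.009707 - 0.002802 = 0.006905 mol.
n(Mg(OH)2) = 0.006905 / 2 = 0.003452 mol.
mass Mg(OH)2 = 0.003452 x 58.32 = 0.2013 g, so %Mg(OH)2 = 0.2013/0.2224 x 100 = 90.5%.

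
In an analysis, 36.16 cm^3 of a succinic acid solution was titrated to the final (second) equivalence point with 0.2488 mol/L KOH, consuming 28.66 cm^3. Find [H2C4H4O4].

0.0986 M

n(KOH) = 0.2488 x 0.02866 = 0.007131 mol.
At the final (second) equivalence point, 2 mol OH^- react per mol H2C4H4O4, so n(H2C4H4O4) = 0.007131 / 2 = 0.003565 mol.
[H2C4H4O4] = 0.003565 / 0.03616 L = 0.0986 M.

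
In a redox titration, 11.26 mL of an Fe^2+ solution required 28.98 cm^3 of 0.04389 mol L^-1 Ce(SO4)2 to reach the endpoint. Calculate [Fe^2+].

n(Ce(SO4)2) = 0.04389 x 0.02898 = 0.001272 mol.
From the balanced equation, 1 mol Ce(SO4)2 reacts with 1 mol Fe^2+, so n(Fe^2+) = 0.001272 x 1/1 = 0.001272 mol.
[Fe^2+] = 0.001272 / 0.01126 L = 0.113 M.

0.113 M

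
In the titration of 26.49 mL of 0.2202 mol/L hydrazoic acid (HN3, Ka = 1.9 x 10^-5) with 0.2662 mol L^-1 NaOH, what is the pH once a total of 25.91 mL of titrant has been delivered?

n(acid) = 0.2202 x 0.02649 = 0.005833 mol; n(NaOH) added = 0.2662 x 0.02591 = 0.006897 mol.
Base is in excess by 0.006897 - 0.005833 = 0.001064 mol in a total volume of 0.05240 L.
[OH^-] = 0.001064/0.05240 = 0.02031 M, so pOH = 1.69 and pH = 14.00 - 1.69 = 12.31.

12.31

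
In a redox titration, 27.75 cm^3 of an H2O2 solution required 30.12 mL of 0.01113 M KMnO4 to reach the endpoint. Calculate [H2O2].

0.0302 M

n(KMnO4) = 0.01113 x 0.03012 = 0.0003352 mol.
From the balanced equation, 2 mol KMnO4 reacts with 5 mol H2O2, so n(H2O2) = 0.0003352 x 5/2 = 0.0008381 mol.
[H2O2] = 0.0008381 / 0.02775 L = 0.0302 M.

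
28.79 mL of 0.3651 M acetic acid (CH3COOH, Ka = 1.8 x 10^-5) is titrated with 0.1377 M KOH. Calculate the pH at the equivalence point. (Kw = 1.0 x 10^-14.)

n(CH3COOH) = 0.3651 x 0.02879 = 0.01051 mol; V(KOH) at equivalence = 0.01051/0.1377 = 0.07633 L.
At equivalence all the acid is converted to CH3COO-; total volume = 0.02879 + 0.07633 = 0.1051 L, so [CH3COO-] = 0.01051/0.1051 = 0.09999 M.
Kb = Kw/Ka = 1.0e-14 / 1.8 x 10^-5 = 5.56e-10.
[OH^-] = sqrt(Kb x [CH3COO-]) = sqrt(5.56e-10 x 0.09999) = 7.45e-6 M.
pOH = 5.13, so pH = 14.00 - 5.13 = 8.87.

8.87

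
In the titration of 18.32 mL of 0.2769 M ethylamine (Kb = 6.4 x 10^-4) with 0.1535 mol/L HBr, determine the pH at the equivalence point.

5.91

n(C2H5NH2) = 0.2769 x 0.01832 = 0.005073 mol; V(HBr) at equivalence = 0.005073/0.1535 = 0.03305 L.
At equivalence the base is fully converted to C2H5NH3+; total volume = 0.05137 L, so [C2H5NH3+] = 0.005073/0.05137 = 0.09875 M.
Ka(C2H5NH3+) = Kw/Kb = 1.0e-14 / 6.4 x 10^-4 = 1.56e-11.
[H^+] = sqrt(Ka x [C2H5NH3+]) = sqrt(1.56e-11 x 0.09875) = 1.24e-6 M.
pH = -log(1.24e-6) = 5.91.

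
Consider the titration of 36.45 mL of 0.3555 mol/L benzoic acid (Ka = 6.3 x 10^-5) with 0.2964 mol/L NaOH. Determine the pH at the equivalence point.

8.70

n(C6H5COOH) = 0.3555 x 0.03645 = 0.01296 mol; V(NaOH) at equivalence = 0.01296/0.2964 = 0.04372 L.
At equivalence all the acid is converted to C6H5COO-; total volume = 0.03645 + 0.04372 = 0.08017 L, so [C6H5COO-] = 0.01296/0.08017 = 0.1616 M.
Kb = Kw/Ka = 1.0e-14 / 6.3 x 10^-5 = 1.59e-10.
[OH^-] = sqrt(Kb x [C6H5COO-]) = sqrt(1.59e-10 x 0.1616) = 5.07e-6 M.
pOH = 5.30, so pH = 14.00 - 5.30 = 8.70.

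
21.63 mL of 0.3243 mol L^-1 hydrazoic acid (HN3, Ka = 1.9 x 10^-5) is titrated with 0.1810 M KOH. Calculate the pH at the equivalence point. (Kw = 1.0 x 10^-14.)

8.89

n(HN3) = 0.3243 x 0.02163 = 0.007015 mol; V(KOH) at equivalence = 0.007015/0.1810 = 0.03875 L.
At equivalence all the acid is converted to N3-; total volume = 0.02163 + 0.03875 = 0.06038 L, so [N3-] = 0.007015/0.06038 = 0.1162 M.
Kb = Kw/Ka = 1.0e-14 / 1.9 x 10^-5 = 5.26e-10.
[OH^-] = sqrt(Kb x [N3-]) = sqrt(5.26e-10 x 0.1162) = 7.82e-6 M.
pOH = 5.11, so pH = 14.00 - 5.11 = 8.89.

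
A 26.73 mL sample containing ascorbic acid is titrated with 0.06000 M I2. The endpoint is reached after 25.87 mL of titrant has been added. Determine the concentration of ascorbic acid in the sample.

n(I2) = 0.06000 x 0.02587 = 0.001552 mol.
From the balanced equation, 1 mol I2 reacts with 1 mol ascorbic acid, so n(ascorbic acid) = 0.001552 x 1/1 = 0.001552 mol.
[ascorbic acid] = 0.001552 / 0.02673 L = 0.0581 M.

0.0581 M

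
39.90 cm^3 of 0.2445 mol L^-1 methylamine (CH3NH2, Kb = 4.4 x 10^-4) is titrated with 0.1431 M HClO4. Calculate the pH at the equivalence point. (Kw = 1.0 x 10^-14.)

5.84

n(CH3NH2) = 0.2445 x 0.03990 = 0.009756 mol; V(HClO4) at equivalence = 0.009756/0.1431 = 0.06817 L.
At equivalence the base is fully converted to CH3NH3+; total volume = 0.1081 L, so [CH3NH3+] = 0.009756/0.1081 = 0.09027 M.
Ka(CH3NH3+) = Kw/Kb = 1.0e-14 / 4.4 x 10^-4 = 2.27e-11.
[H^+] = sqrt(Ka x [CH3NH3+]) = sqrt(2.27e-11 x 0.09027) = 1.43e-6 M.
pH = -log(1.43e-6) = 5.84.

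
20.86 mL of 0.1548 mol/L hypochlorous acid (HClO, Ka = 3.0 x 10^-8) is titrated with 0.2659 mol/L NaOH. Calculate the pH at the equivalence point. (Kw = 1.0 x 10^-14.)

10.26

n(HClO) = 0.1548 x 0.02086 = 0.003229 mol; V(NaOH) at equivalence = 0.003229/0.2659 = 0.01214 L.
At equivalence all the acid is converted to ClO-; total volume = 0.02086 + 0.01214 = 0.03300 L, so [ClO-] = 0.003229/0.03300 = 0.09784 M.
Kb = Kw/Ka = 1.0e-14 / 3.0 x 10^-8 = 3.33e-7.
[OH^-] = sqrt(Kb x [ClO-]) = sqrt(3.33e-7 x 0.09784) = 0.000181 M.
pOH = 3.74, so pH = 14.00 - 3.74 = 10.26.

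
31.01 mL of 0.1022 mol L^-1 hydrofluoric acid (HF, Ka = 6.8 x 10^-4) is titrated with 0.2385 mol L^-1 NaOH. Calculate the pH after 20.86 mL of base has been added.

n(acid) = 0.1022 x 0.03101 = 0.003169 mol; n(NaOH) added = 0.2385 x 0.02086 = 0.004975 mol.
Base is in excess by 0.004975 - 0.003169 = 0.001806 mol in a total volume of 0.05187 L.
[OH^-] = 0.001806/0.05187 = 0.03482 M, so pOH = 1.46 and pH = 14.00 - 1.46 = 12.54.

12.54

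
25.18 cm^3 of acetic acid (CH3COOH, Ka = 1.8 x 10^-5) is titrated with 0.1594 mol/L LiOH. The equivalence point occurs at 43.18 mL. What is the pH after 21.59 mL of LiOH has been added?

21.59 mL is exactly half the equivalence volume (43.18/2), i.e. the half-equivalence point.
There, n(HA) = n(A^-), so pH = pKa = -log(1.8 x 10^-5) = 4.74.

4.74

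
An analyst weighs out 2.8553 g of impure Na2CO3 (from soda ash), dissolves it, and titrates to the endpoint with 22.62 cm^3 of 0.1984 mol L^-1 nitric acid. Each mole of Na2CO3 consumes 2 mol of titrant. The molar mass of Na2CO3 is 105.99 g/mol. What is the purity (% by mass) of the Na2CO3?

8.33%

n(HNO3) = 0.1984 x 0.02262 = 0.004488 mol.
n(Na2CO3) = 0.004488 / 2 = 0.002244 mol.
mass of Na2CO3 = 0.002244 x 105.99 = 0.2378 g.
% purity = 0.2378 / 2.8553 x 100 = 8.33%.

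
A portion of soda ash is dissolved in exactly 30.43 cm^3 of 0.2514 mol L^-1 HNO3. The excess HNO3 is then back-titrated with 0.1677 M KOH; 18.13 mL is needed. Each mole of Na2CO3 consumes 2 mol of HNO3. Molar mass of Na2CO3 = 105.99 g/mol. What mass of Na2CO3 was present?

Total n(HNO3) added = 0.2514 x 0.03043 = 0.007650 mol.
n(KOH) used = 0.1677 x 0.01813 = 0.003040 mol, which equals the excess n(HNO3).
So n(HNO3) consumed by the sample = 0.007650 - 0.003040 = 0.004610 mol.
n(Na2CO3) = 0.004610 / 2 = 0.002305 mol.
mass = 0.002305 mol x 105.99 g/mol = 0.244 g.

0.244 g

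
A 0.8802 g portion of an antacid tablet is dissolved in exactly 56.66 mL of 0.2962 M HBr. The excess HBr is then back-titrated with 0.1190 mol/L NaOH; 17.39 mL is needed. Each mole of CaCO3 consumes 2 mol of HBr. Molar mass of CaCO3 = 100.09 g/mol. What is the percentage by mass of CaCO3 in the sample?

83.7%

Total n(HBr) added = 0.2962 x 0.05666 = 0.01678 mol.
n(NaOH) used = 0.1190 x 0.01739 = 0.002069 mol, which equals the excess n(HBr).
So n(HBr) consumed by the sample = 0.01678 - 0.002069 = 0.01471 mol.
n(CaCO3) = 0.01471 / 2 = 0.007357 mol.
mass CaCO3 = 0.007357 x 100.09 = 0.7363 g, so %CaCO3 = 0.7363/0.8802 x 100 = 83.7%.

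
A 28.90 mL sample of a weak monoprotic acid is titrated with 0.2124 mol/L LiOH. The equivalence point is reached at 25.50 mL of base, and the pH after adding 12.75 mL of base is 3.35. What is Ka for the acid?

4.5 x 10^-4

12.75 mL is half of the equivalence volume, so this is the half-equivalence point where [HA] = [A^-].
At half-equivalence pH = pKa, so pKa = 3.35.
Ka = 10^(-3.35) = 4.5 x 10^-4.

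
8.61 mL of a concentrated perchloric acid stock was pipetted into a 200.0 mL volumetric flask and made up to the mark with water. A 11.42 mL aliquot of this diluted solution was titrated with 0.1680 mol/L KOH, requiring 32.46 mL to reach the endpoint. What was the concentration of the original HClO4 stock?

n(KOH) = 0.1680 x 0.03246 = 0.005453 mol.
n(HClO4) in the aliquot = 0.005453 mol.
[diluted HClO4] = 0.005453 / 0.01142 = 0.4775 M.
Dilution factor = 200.0/8.610 = 23.23, so [stock] = 0.4775 x 23.23 = 11.1 M.

11.1 M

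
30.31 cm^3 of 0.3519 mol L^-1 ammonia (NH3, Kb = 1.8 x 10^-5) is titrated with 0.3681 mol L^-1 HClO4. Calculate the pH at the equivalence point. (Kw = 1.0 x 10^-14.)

5.00

n(NH3) = 0.3519 x 0.03031 = 0.01067 mol; V(HClO4) at equivalence = 0.01067/0.3681 = 0.02898 L.
At equivalence the base is fully converted to NH4+; total volume = 0.05929 L, so [NH4+] = 0.01067/0.05929 = 0.1799 M.
Ka(NH4+) = Kw/Kb = 1.0e-14 / 1.8 x 10^-5 = 5.56e-10.
[H^+] = sqrt(Ka x [NH4+]) = sqrt(5.56e-10 x 0.1799) = 1.00e-5 M.
pH = -log(1.00e-5) = 5.00.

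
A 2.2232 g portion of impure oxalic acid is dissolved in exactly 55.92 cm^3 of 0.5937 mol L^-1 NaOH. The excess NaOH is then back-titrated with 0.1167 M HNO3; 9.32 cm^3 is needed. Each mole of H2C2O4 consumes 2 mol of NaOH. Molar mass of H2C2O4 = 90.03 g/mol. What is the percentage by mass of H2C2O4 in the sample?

Total n(NaOH) added = 0.5937 x 0.05592 = 0.03320 mol.
n(HNO3) used = 0.1167 x 0.009320 = 0.001088 mol, which equals the excess n(NaOH).
So n(NaOH) consumed by the sample = 0.03320 - 0.001088 = 0.03211 mol.
n(H2C2O4) = 0.03211 / 2 = 0.01606 mol.
mass H2C2O4 = 0.01606 x 90.03 = 1.446 g, so %H2C2O4 = 1.446/2.2232 x 100 = 65.0%.

65.0%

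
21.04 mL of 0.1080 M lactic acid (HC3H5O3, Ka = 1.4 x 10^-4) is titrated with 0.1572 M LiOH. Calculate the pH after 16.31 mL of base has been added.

n(acid) = 0.1080 x 0.02104 = 0.002272 mol; n(LiOH) added = 0.1572 x 0.01631 = 0.002564 mol.
Base is in excess by 0.002564 - 0.002272 = 0.0002916 mol in a total volume of 0.03735 L.
[OH^-] = 0.0002916/0.03735 = 0.007808 M, so pOH = 2.11 and pH = 14.00 - 2.11 = 11.89.

11.89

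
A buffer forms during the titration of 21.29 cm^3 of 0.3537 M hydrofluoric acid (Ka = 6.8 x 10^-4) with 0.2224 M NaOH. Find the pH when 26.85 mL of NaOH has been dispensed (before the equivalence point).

Initial n(HF) = 0.3537 x 0.02129 = 0.007530 mol.
n(NaOH) added = 0.2224 x 0.02685 = 0.005971 mol, converting that many moles of HF to F-.
Remaining n(HF) = 0.001559 mol; n(F-) = 0.005971 mol.
By Henderson-Hasselbalch, pH = pKa + log([A^-]/[HA]) = 3.17 + log(0.005971/0.001559) = 3.17 + (+0.58) = 3.75.

3.75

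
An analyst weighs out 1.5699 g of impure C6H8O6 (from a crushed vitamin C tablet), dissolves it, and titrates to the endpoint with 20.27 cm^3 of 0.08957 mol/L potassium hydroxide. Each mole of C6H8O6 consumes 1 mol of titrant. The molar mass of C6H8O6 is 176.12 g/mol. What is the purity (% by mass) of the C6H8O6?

n(KOH) = 0.08957 x 0.02027 = 0.001816 mol.
n(C6H8O6) = 0.001816 / 1 = 0.001816 mol.
mass of C6H8O6 = 0.001816 x 176.12 = 0.3198 g.
% purity = 0.3198 / 1.5699 x 100 = 20.4%.

20.4%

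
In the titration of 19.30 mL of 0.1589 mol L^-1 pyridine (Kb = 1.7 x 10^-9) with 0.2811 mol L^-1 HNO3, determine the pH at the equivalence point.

3.11

n(C5H5N) = 0.1589 x 0.01930 = 0.003067 mol; V(HNO3) at equivalence = 0.003067/0.2811 = 0.01091 L.
At equivalence the base is fully converted to C5H5NH+; total volume = 0.03021 L, so [C5H5NH+] = 0.003067/0.03021 = 0.1015 M.
Ka(C5H5NH+) = Kw/Kb = 1.0e-14 / 1.7 x 10^-9 = 5.88e-6.
[H^+] = sqrt(Ka x [C5H5NH+]) = sqrt(5.88e-6 x 0.1015) = 0.000773 M.
pH = -log(0.000773) = 3.11.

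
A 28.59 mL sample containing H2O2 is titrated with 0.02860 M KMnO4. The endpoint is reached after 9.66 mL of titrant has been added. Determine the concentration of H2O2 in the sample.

n(KMnO4) = 0.02860 x 0.009660 = 0.0002763 mol.
From the balanced equation, 2 mol KMnO4 reacts with 5 mol H2O2, so n(H2O2) = 0.0002763 x 5/2 = 0.0006907 mol.
[H2O2] = 0.0006907 / 0.02859 L = 0.0242 M.

0.0242 M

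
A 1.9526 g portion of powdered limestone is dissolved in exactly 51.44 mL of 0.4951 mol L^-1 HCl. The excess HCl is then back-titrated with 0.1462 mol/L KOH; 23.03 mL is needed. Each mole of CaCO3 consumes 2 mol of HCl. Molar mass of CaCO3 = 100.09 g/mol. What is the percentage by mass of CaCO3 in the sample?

Total n(HCl) added = 0.4951 x 0.05144 = 0.02547 mol.
n(KOH) used = 0.1462 x 0.02303 = 0.003367 mol, which equals the excess n(HCl).
So n(HCl) consumed by the sample = 0.02547 - 0.003367 = 0.02210 mol.
n(CaCO3) = 0.02210 / 2 = 0.01105 mol.
mass CaCO3 = 0.01105 x 100.09 = 1.106 g, so %CaCO3 = 1.106/1.9526 x 100 = 56.6%.

56.6%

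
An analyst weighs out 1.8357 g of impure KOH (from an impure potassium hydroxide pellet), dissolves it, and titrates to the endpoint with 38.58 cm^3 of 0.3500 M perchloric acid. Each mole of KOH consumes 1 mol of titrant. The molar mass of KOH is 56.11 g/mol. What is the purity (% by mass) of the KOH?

41.3%

n(HClO4) = 0.3500 x 0.03858 = 0.01350 mol.
n(KOH) = 0.01350 / 1 = 0.01350 mol.
mass of KOH = 0.01350 x 56.11 = 0.7577 g.
% purity = 0.7577 / 1.8357 x 100 = 41.3%.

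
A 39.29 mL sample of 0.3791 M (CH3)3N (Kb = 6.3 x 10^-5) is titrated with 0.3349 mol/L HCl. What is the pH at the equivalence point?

5.27

n((CH3)3N) = 0.3791 x 0.03929 = 0.01489 mol; V(HCl) at equivalence = 0.01489/0.3349 = 0.04448 L.
At equivalence the base is fully converted to (CH3)3NH+; total volume = 0.08377 L, so [(CH3)3NH+] = 0.01489/0.08377 = 0.1778 M.
Ka((CH3)3NH+) = Kw/Kb = 1.0e-14 / 6.3 x 10^-5 = 1.59e-10.
[H^+] = sqrt(Ka x [(CH3)3NH+]) = sqrt(1.59e-10 x 0.1778) = 5.31e-6 M.
pH = -log(5.31e-6) = 5.27.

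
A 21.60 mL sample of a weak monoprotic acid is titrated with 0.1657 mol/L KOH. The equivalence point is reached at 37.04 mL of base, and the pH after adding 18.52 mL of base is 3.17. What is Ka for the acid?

18.52 mL is half of the equivalence volume, so this is the half-equivalence point where [HA] = [A^-].
At half-equivalence pH = pKa, so pKa = 3.17.
Ka = 10^(-3.17) = 6.8 x 10^-4.

6.8 x 10^-4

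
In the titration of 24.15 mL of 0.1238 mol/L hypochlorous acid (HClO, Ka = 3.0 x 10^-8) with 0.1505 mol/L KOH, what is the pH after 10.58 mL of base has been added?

Initial n(HClO) = 0.1238 x 0.02415 = 0.002990 mol.
n(KOH) added = 0.1505 x 0.01058 = 0.001592 mol, converting that many moles of HClO to ClO-.
Remaining n(HClO) = 0.001397 mol; n(ClO-) = 0.001592 mol.
By Henderson-Hasselbalch, pH = pKa + log([A^-]/[HA]) = 7.52 + log(0.001592/0.001397) = 7.52 + (+0.06) = 7.58.

7.58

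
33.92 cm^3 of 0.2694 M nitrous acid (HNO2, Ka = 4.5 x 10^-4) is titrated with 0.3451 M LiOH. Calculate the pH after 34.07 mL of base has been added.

12.59

n(acid) = 0.2694 x 0.03392 = 0.009138 mol; n(LiOH) added = 0.3451 x 0.03407 = 0.01176 mol.
Base is in excess by 0.01176 - 0.009138 = 0.002620 mol in a total volume of 0.06799 L.
[OH^-] = 0.002620/0.06799 = 0.03853 M, so pOH = 1.41 and pH = 14.00 - 1.41 = 12.59.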